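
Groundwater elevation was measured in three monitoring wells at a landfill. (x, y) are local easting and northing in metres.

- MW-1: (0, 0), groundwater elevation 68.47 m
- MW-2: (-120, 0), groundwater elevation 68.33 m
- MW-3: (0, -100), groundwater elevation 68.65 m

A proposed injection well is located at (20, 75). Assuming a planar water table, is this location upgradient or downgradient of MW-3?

∂h/∂x = (68.33 − 68.47) / (-120 − 0) = +0.001167
∂h/∂y = (68.65 − 68.47) / (-100 − 0) = -0.001800
Head at (20, 75) = 68.47 + (+0.001167)·(20) + (-0.001800)·(75) = 68.36 m.
That is lower than the 68.65 m at MW-3, so the point is downgradient.

downgradient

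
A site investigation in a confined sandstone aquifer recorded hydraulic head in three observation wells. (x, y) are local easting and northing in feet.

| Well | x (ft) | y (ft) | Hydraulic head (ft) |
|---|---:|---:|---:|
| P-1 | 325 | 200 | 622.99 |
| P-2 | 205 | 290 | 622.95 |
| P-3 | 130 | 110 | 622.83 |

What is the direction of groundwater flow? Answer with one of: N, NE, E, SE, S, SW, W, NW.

Taking P-1 as reference: P-2−P-1 = (-120, 90, -0.04); P-3−P-1 = (-195, -90, -0.16).
Determinant of the coordinate differences = (-120)·(-90) − (-195)·90 = 28350.
∂h/∂x = [(-0.04)·(-90) − (-0.16)·90] / 28350 = +0.0006349
∂h/∂y = [(-120)·(-0.16) − (-195)·(-0.04)] / 28350 = +0.0004021
Flow = −∇h = (-0.0006349 east, -0.0004021 north), which points southwest.

SW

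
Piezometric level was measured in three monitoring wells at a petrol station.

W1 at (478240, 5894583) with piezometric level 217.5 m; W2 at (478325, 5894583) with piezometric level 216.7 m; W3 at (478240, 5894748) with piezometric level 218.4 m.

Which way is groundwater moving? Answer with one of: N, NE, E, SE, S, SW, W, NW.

∂h/∂x = (216.7 − 217.5) / (478325 − 478240) = -0.009412
∂h/∂y = (218.4 − 217.5) / (5894748 − 5894583) = +0.005455
Flow = −∇h = (+0.009412 east, -0.005455 north), which points southeast.

SE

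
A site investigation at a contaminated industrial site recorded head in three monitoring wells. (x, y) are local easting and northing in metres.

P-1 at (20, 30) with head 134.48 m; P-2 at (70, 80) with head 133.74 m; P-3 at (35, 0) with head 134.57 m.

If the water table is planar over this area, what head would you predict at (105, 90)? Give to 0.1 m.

Differences from P-1: to P-2 (Δx, Δy, Δh) = (50, 50, -0.74); to P-3 = (15, -30, +0.09).
Determinant of the coordinate differences = 50·(-30) − 15·50 = -2250.
∂h/∂x = [(-0.74)·(-30) − (+0.09)·50] / -2250 = -0.007867
∂h/∂y = [50·(+0.09) − 15·(-0.74)] / -2250 = -0.006933
h(105, 90) = 134.48 + (-0.007867)·(85) + (-0.006933)·(60) = 134.48 -0.669 -0.416 = 133.395 m.

133.4 m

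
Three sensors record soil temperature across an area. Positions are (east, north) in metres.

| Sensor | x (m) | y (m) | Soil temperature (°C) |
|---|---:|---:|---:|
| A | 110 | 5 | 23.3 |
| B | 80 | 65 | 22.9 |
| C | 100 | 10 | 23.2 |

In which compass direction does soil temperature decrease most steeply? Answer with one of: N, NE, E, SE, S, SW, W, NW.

Taking A as reference: B−A = (-30, 60, -0.4); C−A = (-10, 5, -0.1).
Solve a·Δx + b·Δy = ΔT: det = (-30)·5 − (-10)·60 = 450.
∂T/∂x = [(-0.4)·5 − (-0.1)·60] / 450 = +0.008889
∂T/∂y = [(-30)·(-0.1) − (-10)·(-0.4)] / 450 = -0.002222
Steepest decrease is along −∇f = (-0.008889 E, +0.002222 N) → west.

W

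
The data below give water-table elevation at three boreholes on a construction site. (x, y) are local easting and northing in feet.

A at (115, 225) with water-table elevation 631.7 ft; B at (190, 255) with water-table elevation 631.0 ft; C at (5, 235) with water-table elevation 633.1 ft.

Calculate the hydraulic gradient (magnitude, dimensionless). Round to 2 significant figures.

Taking A as reference: B−A = (75, 30, -0.7); C−A = (-110, 10, +1.4).
Determinant of the coordinate differences = 75·10 − (-110)·30 = 4050.
∂h/∂x = [(-0.7)·10 − (+1.4)·30] / 4050 = -0.01210
∂h/∂y = [75·(+1.4) − (-110)·(-0.7)] / 4050 = +0.006914
|∇h| = √(-0.01210² + 0.006914²) = 0.01394

0.014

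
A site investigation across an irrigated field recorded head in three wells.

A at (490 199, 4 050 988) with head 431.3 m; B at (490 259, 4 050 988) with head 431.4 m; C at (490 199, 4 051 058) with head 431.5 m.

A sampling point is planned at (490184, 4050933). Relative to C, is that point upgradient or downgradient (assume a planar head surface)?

downgradient

∂h/∂x = (431.4 − 431.3) / (490259 − 490199) = +0.001667
∂h/∂y = (431.5 − 431.3) / (4051058 − 4050988) = +0.002857
Head at (490184, 4050933) = 431.3 + (+0.001667)·(-15) + (+0.002857)·(-55) = 431.12 m.
That is lower than the 431.5 m at C, so the point is downgradient.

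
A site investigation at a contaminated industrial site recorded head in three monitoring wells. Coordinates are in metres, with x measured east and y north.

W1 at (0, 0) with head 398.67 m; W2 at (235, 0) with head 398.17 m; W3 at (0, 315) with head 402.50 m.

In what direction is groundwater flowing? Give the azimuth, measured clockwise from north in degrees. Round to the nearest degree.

170°

∂h/∂x = (398.17 − 398.67) / (235 − 0) = -0.002128
∂h/∂y = (402.50 − 398.67) / (315 − 0) = +0.01216
Flow direction (−∇h) has components (+0.002128 E, -0.01216 N).
Azimuth = atan2(E, N) = atan2(+0.002128, -0.01216) = 170.1° ≈ 170°.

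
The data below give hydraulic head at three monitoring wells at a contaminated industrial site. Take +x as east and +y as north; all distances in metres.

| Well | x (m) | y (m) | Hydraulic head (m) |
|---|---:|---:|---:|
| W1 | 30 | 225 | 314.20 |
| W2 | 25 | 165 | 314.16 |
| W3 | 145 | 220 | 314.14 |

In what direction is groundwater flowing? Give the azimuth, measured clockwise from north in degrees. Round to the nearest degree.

Differences from W1: to W2 (Δx, Δy, Δh) = (-5, -60, -0.04); to W3 = (115, -5, -0.06).
Determinant of the coordinate differences = (-5)·(-5) − 115·(-60) = 6925.
∂h/∂x = [(-0.04)·(-5) − (-0.06)·(-60)] / 6925 = -0.0004910
∂h/∂y = [(-5)·(-0.06) − 115·(-0.04)] / 6925 = +0.0007076
Flow direction (−∇h) has components (+0.0004910 E, -0.0007076 N).
Azimuth = atan2(E, N) = atan2(+0.0004910, -0.0007076) = 145.2° ≈ 145°.

145°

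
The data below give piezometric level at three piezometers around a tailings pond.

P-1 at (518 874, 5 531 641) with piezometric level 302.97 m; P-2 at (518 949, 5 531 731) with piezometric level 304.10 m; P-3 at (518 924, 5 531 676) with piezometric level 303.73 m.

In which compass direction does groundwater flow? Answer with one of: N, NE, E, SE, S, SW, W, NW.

W

Taking P-1 as reference: P-2−P-1 = (75, 90, +1.13); P-3−P-1 = (50, 35, +0.76).
Solve a·Δx + b·Δy = Δh: det = 75·35 − 50·90 = -1875.
∂h/∂x = [(+1.13)·35 − (+0.76)·90] / -1875 = +0.01539
∂h/∂y = [75·(+0.76) − 50·(+1.13)] / -1875 = -0.0002667
Flow = −∇h = (-0.01539 east, +0.0002667 north), which points west.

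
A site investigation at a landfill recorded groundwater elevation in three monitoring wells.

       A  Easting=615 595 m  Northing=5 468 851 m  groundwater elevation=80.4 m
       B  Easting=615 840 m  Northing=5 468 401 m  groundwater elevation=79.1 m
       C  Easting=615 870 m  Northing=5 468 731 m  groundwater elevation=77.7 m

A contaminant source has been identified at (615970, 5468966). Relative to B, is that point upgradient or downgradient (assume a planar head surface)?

Differences from A: to B (Δx, Δy, Δh) = (245, -450, -1.3); to C = (275, -120, -2.7).
Determinant of the coordinate differences = 245·(-120) − 275·(-450) = 94350.
∂h/∂x = [(-1.3)·(-120) − (-2.7)·(-450)] / 94350 = -0.01122
∂h/∂y = [245·(-2.7) − 275·(-1.3)] / 94350 = -0.003222
Head at (615970, 5468966) = 80.4 + (-0.01122)·(375) + (-0.003222)·(115) = 75.82 m.
That is lower than the 79.1 m at B, so the point is downgradient.

downgradient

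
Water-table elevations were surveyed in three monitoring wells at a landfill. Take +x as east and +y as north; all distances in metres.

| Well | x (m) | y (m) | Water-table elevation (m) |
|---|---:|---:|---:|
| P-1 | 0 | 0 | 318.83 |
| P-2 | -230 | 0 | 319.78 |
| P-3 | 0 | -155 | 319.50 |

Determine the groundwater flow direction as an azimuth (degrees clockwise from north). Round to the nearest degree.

∂h/∂x = (319.78 − 318.83) / (-230 − 0) = -0.004130
∂h/∂y = (319.50 − 318.83) / (-155 − 0) = -0.004323
Flow direction (−∇h) has components (+0.004130 E, +0.004323 N).
Azimuth = atan2(E, N) = atan2(+0.004130, +0.004323) = 43.7° ≈ 044°.

044°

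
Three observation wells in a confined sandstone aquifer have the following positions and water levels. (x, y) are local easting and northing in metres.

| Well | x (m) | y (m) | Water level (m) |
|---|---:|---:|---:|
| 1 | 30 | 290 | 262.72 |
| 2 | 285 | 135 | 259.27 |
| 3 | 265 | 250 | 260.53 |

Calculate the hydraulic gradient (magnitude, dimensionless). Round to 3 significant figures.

Taking 1 as reference: 2−1 = (255, -155, -3.45); 3−1 = (235, -40, -2.19).
Solve a·Δx + b·Δy = Δh: det = 255·(-40) − 235·(-155) = 26225.
∂h/∂x = [(-3.45)·(-40) − (-2.19)·(-155)] / 26225 = -0.007682
∂h/∂y = [255·(-2.19) − 235·(-3.45)] / 26225 = +0.009621
|∇h| = √(-0.007682² + 0.009621²) = 0.01231

0.0123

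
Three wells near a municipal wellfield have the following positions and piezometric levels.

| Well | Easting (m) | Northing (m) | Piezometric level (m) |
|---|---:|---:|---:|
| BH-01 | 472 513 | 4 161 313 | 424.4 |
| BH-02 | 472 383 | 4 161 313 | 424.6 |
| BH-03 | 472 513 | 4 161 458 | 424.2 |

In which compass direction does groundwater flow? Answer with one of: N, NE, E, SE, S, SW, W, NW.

NE

∂h/∂x = (424.6 − 424.4) / (472383 − 472513) = -0.001538
∂h/∂y = (424.2 − 424.4) / (4161458 − 4161313) = -0.001379
Flow = −∇h = (+0.001538 east, +0.001379 north), which points northeast.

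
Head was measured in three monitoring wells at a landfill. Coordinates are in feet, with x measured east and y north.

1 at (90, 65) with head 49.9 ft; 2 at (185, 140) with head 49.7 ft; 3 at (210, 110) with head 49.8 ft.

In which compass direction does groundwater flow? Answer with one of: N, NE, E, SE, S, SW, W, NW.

Taking 1 as reference: 2−1 = (95, 75, -0.2); 3−1 = (120, 45, -0.1).
Solve a·Δx + b·Δy = Δh: det = 95·45 − 120·75 = -4725.
∂h/∂x = [(-0.2)·45 − (-0.1)·75] / -4725 = +0.0003175
∂h/∂y = [95·(-0.1) − 120·(-0.2)] / -4725 = -0.003069
Flow = −∇h = (-0.0003175 east, +0.003069 north), which points north.

N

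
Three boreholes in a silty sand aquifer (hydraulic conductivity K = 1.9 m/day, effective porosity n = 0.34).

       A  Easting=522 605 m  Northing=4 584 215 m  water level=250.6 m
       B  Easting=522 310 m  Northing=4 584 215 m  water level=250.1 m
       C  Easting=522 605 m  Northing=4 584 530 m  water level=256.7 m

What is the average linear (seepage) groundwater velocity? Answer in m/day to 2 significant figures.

∂h/∂x = (250.1 − 250.6) / (522310 − 522605) = +0.001695
∂h/∂y = (256.7 − 250.6) / (4584530 − 4584215) = +0.01937
|∇h| = √(0.001695² + 0.01937²) = 0.01944
Seepage velocity v = K·i/n = 1.9 × 0.01944 / 0.34 = 0.1086 m/day.

0.11 m/day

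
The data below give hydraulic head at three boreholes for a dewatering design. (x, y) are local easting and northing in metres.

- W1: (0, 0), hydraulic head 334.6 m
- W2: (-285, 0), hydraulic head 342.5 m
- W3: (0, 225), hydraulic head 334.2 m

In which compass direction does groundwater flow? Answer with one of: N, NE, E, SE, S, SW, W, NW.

∂h/∂x = (342.5 − 334.6) / (-285 − 0) = -0.02772
∂h/∂y = (334.2 − 334.6) / (225 − 0) = -0.001778
Flow = −∇h = (+0.02772 east, +0.001778 north), which points east.

E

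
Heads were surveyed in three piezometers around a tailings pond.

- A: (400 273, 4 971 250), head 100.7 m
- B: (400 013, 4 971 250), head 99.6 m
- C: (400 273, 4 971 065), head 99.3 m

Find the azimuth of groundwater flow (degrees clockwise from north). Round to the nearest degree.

∂h/∂x = (99.6 − 100.7) / (400013 − 400273) = +0.004231
∂h/∂y = (99.3 − 100.7) / (4971065 − 4971250) = +0.007568
Flow direction (−∇h) has components (-0.004231 E, -0.007568 N).
Azimuth = atan2(E, N) = atan2(-0.004231, -0.007568) = 209.2° ≈ 209°.

209°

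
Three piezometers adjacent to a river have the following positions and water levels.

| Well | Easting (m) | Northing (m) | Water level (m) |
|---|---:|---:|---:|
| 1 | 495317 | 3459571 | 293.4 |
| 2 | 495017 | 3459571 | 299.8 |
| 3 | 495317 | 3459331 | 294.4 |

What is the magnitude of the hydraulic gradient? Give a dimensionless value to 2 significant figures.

∂h/∂x = (299.8 − 293.4) / (495017 − 495317) = -0.02133
∂h/∂y = (294.4 − 293.4) / (3459331 − 3459571) = -0.004167
|∇h| = √(-0.02133² + -0.004167²) = 0.02173

0.022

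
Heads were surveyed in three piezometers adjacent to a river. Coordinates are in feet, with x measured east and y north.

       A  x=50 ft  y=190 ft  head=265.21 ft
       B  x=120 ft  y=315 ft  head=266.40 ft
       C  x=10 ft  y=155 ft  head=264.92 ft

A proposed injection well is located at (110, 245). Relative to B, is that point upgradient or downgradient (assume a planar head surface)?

With h = a·x + b·y + c and A as origin, the differences give:
  70·a + 125·b = +1.19
  (-40)·a + (-35)·b = -0.29
Eliminate b (×(-35) and ×125, subtract): 2550·a = -5.400 → a = ∂h/∂x = -0.002118
Back-substitute: b = ∂h/∂y = +0.01071.
Head at (110, 245) = 265.21 + (-0.002118)·(60) + (+0.01071)·(55) = 265.67 ft.
That is lower than the 266.40 ft at B, so the point is downgradient.

downgradient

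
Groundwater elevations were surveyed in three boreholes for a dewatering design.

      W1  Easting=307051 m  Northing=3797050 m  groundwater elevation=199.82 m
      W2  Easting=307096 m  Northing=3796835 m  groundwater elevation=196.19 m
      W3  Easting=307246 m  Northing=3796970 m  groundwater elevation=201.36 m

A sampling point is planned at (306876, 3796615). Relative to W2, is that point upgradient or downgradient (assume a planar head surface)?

With h = a·x + b·y + c and W1 as origin, the differences give:
  45·a + (-215)·b = -3.63
  195·a + (-80)·b = +1.54
Eliminate b (×(-80) and ×(-215), subtract): 38325·a = 621.500 → a = ∂h/∂x = +0.01622
Back-substitute: b = ∂h/∂y = +0.02028.
Head at (306876, 3796615) = 199.82 + (+0.01622)·(-175) + (+0.02028)·(-435) = 188.16 m.
That is lower than the 196.19 m at W2, so the point is downgradient.

downgradient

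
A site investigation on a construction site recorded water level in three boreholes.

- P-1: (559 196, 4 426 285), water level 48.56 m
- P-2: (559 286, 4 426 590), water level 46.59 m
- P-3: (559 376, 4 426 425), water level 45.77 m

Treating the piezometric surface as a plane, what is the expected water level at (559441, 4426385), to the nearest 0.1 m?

45.0 m

Differences from P-1: to P-2 (Δx, Δy, Δh) = (90, 305, -1.97); to P-3 = (180, 140, -2.79).
Determinant of the coordinate differences = 90·140 − 180·305 = -42300.
∂h/∂x = [(-1.97)·140 − (-2.79)·305] / -42300 = -0.01360
∂h/∂y = [90·(-2.79) − 180·(-1.97)] / -42300 = -0.002447
h(559441, 4426385) = 48.56 + (-0.01360)·(245) + (-0.002447)·(100) = 48.56 -3.331 -0.245 = 44.984 m.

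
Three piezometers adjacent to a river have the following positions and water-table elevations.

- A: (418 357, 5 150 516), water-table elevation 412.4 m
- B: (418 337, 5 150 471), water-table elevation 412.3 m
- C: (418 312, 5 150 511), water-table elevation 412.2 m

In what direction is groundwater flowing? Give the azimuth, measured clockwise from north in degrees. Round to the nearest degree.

Taking A as reference: B−A = (-20, -45, -0.1); C−A = (-45, -5, -0.2).
Solve a·Δx + b·Δy = Δh: det = (-20)·(-5) − (-45)·(-45) = -1925.
∂h/∂x = [(-0.1)·(-5) − (-0.2)·(-45)] / -1925 = +0.004416
∂h/∂y = [(-20)·(-0.2) − (-45)·(-0.1)] / -1925 = +0.0002597
Flow direction (−∇h) has components (-0.004416 E, -0.0002597 N).
Azimuth = atan2(E, N) = atan2(-0.004416, -0.0002597) = 266.6° ≈ 267°.

267°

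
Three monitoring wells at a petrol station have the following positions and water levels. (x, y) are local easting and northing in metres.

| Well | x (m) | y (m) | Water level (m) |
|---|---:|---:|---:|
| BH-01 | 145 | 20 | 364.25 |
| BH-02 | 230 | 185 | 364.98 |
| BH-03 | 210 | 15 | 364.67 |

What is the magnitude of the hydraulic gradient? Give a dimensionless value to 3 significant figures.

Taking BH-01 as reference: BH-02−BH-01 = (85, 165, +0.73); BH-03−BH-01 = (65, -5, +0.42).
Solve a·Δx + b·Δy = Δh: det = 85·(-5) − 65·165 = -11150.
∂h/∂x = [(+0.73)·(-5) − (+0.42)·165] / -11150 = +0.006543
∂h/∂y = [85·(+0.42) − 65·(+0.73)] / -11150 = +0.001054
|∇h| = √(0.006543² + 0.001054²) = 0.006627

0.00663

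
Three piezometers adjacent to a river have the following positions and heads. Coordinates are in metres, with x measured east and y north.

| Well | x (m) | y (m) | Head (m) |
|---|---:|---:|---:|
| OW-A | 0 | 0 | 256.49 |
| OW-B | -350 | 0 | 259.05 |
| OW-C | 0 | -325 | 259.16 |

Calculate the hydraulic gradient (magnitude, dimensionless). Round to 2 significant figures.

0.011

∂h/∂x = (259.05 − 256.49) / (-350 − 0) = -0.007314
∂h/∂y = (259.16 − 256.49) / (-325 − 0) = -0.008215
|∇h| = √(-0.007314² + -0.008215²) = 0.011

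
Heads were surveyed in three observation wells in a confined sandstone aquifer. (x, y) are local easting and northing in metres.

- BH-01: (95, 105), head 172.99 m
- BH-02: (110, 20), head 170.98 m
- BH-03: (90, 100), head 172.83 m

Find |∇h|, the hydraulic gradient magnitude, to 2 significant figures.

0.026

With h = a·x + b·y + c and BH-01 as origin, the differences give:
  15·a + (-85)·b = -2.01
  (-5)·a + (-5)·b = -0.16
Eliminate b (×(-5) and ×(-85), subtract): -500·a = -3.550 → a = ∂h/∂x = +0.007100
Back-substitute: b = ∂h/∂y = +0.02490.
|∇h| = √(0.007100² + 0.02490²) = 0.02589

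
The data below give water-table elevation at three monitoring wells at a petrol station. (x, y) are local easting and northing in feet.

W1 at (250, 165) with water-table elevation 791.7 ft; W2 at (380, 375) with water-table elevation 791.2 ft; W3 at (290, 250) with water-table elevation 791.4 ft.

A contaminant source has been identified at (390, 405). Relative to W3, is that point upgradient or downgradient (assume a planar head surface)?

downgradient

Taking W1 as reference: W2−W1 = (130, 210, -0.5); W3−W1 = (40, 85, -0.3).
Determinant of the coordinate differences = 130·85 − 40·210 = 2650.
∂h/∂x = [(-0.5)·85 − (-0.3)·210] / 2650 = +0.007736
∂h/∂y = [130·(-0.3) − 40·(-0.5)] / 2650 = -0.007170
Head at (390, 405) = 791.7 + (+0.007736)·(140) + (-0.007170)·(240) = 791.06 ft.
That is lower than the 791.4 ft at W3, so the point is downgradient.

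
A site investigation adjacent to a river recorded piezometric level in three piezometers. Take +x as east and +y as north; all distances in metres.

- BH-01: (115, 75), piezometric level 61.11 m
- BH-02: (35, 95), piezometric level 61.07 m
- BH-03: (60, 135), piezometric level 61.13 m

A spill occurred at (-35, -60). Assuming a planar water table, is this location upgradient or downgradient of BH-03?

Differences from BH-01: to BH-02 (Δx, Δy, Δh) = (-80, 20, -0.04); to BH-03 = (-55, 60, +0.02).
Determinant of the coordinate differences = (-80)·60 − (-55)·20 = -3700.
∂h/∂x = [(-0.04)·60 − (+0.02)·20] / -3700 = +0.0007568
∂h/∂y = [(-80)·(+0.02) − (-55)·(-0.04)] / -3700 = +0.001027
Head at (-35, -60) = 61.11 + (+0.0007568)·(-150) + (+0.001027)·(-135) = 60.86 m.
That is lower than the 61.13 m at BH-03, so the point is downgradient.

downgradient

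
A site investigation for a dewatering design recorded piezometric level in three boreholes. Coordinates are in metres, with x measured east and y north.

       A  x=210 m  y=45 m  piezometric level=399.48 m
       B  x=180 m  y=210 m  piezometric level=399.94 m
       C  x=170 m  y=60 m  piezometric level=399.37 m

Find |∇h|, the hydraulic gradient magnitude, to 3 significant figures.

0.00539

Differences from A: to B (Δx, Δy, Δh) = (-30, 165, +0.46); to C = (-40, 15, -0.11).
Solve a·Δx + b·Δy = Δh: det = (-30)·15 − (-40)·165 = 6150.
∂h/∂x = [(+0.46)·15 − (-0.11)·165] / 6150 = +0.004073
∂h/∂y = [(-30)·(-0.11) − (-40)·(+0.46)] / 6150 = +0.003528
|∇h| = √(0.004073² + 0.003528²) = 0.005389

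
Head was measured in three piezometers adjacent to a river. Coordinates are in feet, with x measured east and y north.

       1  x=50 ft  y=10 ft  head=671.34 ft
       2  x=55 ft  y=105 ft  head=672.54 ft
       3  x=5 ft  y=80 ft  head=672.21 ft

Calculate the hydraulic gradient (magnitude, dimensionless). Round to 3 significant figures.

With h = a·x + b·y + c and 1 as origin, the differences give:
  5·a + 95·b = +1.20
  (-45)·a + 70·b = +0.87
Eliminate b (×70 and ×95, subtract): 4625·a = 1.350 → a = ∂h/∂x = +0.0002919
Back-substitute: b = ∂h/∂y = +0.01262.
|∇h| = √(0.0002919² + 0.01262²) = 0.01262

0.0126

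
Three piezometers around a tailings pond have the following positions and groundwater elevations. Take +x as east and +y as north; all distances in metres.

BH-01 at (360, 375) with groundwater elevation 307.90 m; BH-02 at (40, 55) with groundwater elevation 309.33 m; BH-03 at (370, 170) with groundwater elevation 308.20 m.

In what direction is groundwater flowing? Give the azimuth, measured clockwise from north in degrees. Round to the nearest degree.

Differences from BH-01: to BH-02 (Δx, Δy, Δh) = (-320, -320, +1.43); to BH-03 = (10, -205, +0.30).
Solve a·Δx + b·Δy = Δh: det = (-320)·(-205) − 10·(-320) = 68800.
∂h/∂x = [(+1.43)·(-205) − (+0.30)·(-320)] / 68800 = -0.002866
∂h/∂y = [(-320)·(+0.30) − 10·(+1.43)] / 68800 = -0.001603
Flow direction (−∇h) has components (+0.002866 E, +0.001603 N).
Azimuth = atan2(E, N) = atan2(+0.002866, +0.001603) = 60.8° ≈ 061°.

061°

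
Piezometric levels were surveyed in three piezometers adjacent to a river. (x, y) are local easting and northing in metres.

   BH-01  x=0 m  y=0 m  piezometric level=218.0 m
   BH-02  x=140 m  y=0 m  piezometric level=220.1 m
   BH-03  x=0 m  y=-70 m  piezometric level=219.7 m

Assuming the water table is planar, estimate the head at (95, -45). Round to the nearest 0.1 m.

∂h/∂x = (220.1 − 218.0) / (140 − 0) = +0.01500
∂h/∂y = (219.7 − 218.0) / (-70 − 0) = -0.02429
h(95, -45) = 218.0 + (+0.01500)·(95) + (-0.02429)·(-45) = 218.0 +1.425 +1.093 = 220.518 m.

220.5 m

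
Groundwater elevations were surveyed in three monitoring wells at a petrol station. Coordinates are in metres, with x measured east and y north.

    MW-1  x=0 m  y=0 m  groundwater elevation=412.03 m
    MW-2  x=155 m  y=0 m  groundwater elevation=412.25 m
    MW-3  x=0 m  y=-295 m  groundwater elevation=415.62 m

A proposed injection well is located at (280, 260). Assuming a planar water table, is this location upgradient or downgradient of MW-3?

∂h/∂x = (412.25 − 412.03) / (155 − 0) = +0.001419
∂h/∂y = (415.62 − 412.03) / (-295 − 0) = -0.01217
Head at (280, 260) = 412.03 + (+0.001419)·(280) + (-0.01217)·(260) = 409.26 m.
That is lower than the 415.62 m at MW-3, so the point is downgradient.

downgradient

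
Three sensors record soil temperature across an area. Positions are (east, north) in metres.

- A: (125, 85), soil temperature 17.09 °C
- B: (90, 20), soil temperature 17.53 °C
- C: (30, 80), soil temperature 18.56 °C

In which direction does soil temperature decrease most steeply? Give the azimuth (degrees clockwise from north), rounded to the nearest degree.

Taking A as reference: B−A = (-35, -65, +0.44); C−A = (-95, -5, +1.47).
Determinant of the coordinate differences = (-35)·(-5) − (-95)·(-65) = -6000.
∂T/∂x = [(+0.44)·(-5) − (+1.47)·(-65)] / -6000 = -0.01556
∂T/∂y = [(-35)·(+1.47) − (-95)·(+0.44)] / -6000 = +0.001608
Steepest decrease is along −∇f: components (+0.01556 E, -0.001608 N).
Azimuth = atan2(+0.01556, -0.001608) = 95.9° ≈ 096°.

096°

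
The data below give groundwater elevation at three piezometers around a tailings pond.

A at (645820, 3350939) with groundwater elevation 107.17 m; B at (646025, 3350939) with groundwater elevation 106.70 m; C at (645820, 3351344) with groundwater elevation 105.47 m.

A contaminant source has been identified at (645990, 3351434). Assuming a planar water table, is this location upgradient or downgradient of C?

downgradient

∂h/∂x = (106.70 − 107.17) / (646025 − 645820) = -0.002293
∂h/∂y = (105.47 − 107.17) / (3351344 − 3350939) = -0.004198
Head at (645990, 3351434) = 107.17 + (-0.002293)·(170) + (-0.004198)·(495) = 104.70 m.
That is lower than the 105.47 m at C, so the point is downgradient.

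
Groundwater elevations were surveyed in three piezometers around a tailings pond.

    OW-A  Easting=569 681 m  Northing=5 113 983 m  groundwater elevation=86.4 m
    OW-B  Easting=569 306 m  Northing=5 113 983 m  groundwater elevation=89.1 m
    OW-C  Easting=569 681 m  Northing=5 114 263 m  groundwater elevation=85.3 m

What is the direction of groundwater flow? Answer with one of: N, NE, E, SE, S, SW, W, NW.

NE

∂h/∂x = (89.1 − 86.4) / (569306 − 569681) = -0.007200
∂h/∂y = (85.3 − 86.4) / (5114263 − 5113983) = -0.003929
Flow = −∇h = (+0.007200 east, +0.003929 north), which points northeast.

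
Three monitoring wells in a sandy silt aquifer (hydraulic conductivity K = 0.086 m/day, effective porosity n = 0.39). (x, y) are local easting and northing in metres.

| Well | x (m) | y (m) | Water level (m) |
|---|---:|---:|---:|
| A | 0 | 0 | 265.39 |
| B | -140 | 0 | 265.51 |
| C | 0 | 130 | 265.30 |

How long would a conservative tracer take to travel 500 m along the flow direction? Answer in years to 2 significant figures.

5600 years

∂h/∂x = (265.51 − 265.39) / (-140 − 0) = -0.0008571
∂h/∂y = (265.30 − 265.39) / (130 − 0) = -0.0006923
|∇h| = √(-0.0008571² + -0.0006923²) = 0.001102
Seepage velocity v = K·i/n = 0.086 × 0.001102 / 0.39 = 0.000243 m/day.
t = 500 / 0.000243 = 2.058e+06 days = 5.63e+03 years.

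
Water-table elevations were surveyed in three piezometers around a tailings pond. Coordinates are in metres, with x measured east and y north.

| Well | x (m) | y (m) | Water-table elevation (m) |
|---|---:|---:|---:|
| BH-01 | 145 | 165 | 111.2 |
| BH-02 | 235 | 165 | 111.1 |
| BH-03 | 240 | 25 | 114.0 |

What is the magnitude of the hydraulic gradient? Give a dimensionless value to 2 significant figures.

With h = a·x + b·y + c and BH-01 as origin, the differences give:
  90·a + 0·b = -0.1
  95·a + (-140)·b = +2.8
Eliminate b (×(-140) and ×0, subtract): -12600·a = 14.00 → a = ∂h/∂x = -0.001111
Back-substitute: b = ∂h/∂y = -0.02075.
|∇h| = √(-0.001111² + -0.02075²) = 0.02078

0.021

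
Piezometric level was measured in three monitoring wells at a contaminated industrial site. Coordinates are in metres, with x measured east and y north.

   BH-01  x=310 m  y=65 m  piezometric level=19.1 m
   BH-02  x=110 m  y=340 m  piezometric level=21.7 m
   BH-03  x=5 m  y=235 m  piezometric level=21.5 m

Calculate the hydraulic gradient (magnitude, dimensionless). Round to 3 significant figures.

0.00765

Three-point gradient (reference BH-01): Δ to BH-02 = (-200, 275, +2.6), Δ to BH-03 = (-305, 170, +2.4).
∂h/∂x = -0.004371, ∂h/∂y = +0.006276 (det = 49875).
|∇h| = √(-0.004371² + 0.006276²) = 0.007648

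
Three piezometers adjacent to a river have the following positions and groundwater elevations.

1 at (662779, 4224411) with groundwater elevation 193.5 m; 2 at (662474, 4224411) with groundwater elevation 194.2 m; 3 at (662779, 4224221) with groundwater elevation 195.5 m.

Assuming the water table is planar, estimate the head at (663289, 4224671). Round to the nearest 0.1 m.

189.6 m

∂h/∂x = (194.2 − 193.5) / (662474 − 662779) = -0.002295
∂h/∂y = (195.5 − 193.5) / (4224221 − 4224411) = -0.01053
h(663289, 4224671) = 193.5 + (-0.002295)·(510) + (-0.01053)·(260) = 193.5 -1.170 -2.737 = 189.593 m.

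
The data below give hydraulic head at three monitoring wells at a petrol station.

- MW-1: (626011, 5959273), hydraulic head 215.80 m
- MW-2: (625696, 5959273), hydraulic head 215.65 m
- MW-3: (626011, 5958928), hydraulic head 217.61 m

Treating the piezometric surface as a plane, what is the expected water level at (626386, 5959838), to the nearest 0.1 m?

213.0 m

∂h/∂x = (215.65 − 215.80) / (625696 − 626011) = +0.0004762
∂h/∂y = (217.61 − 215.80) / (5958928 − 5959273) = -0.005246
h(626386, 5959838) = 215.80 + (+0.0004762)·(375) + (-0.005246)·(565) = 215.80 +0.179 -2.964 = 213.014 m.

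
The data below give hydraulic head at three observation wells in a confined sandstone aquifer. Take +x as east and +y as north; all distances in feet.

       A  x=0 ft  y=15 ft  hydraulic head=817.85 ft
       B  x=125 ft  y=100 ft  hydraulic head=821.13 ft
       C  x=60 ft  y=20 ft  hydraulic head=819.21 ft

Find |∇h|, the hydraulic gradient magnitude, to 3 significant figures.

Three-point gradient (reference A): Δ to B = (125, 85, +3.28), Δ to C = (60, 5, +1.36).
∂h/∂x = +0.02217, ∂h/∂y = +0.005989 (det = -4475).
|∇h| = √(0.02217² + 0.005989²) = 0.02296

0.0230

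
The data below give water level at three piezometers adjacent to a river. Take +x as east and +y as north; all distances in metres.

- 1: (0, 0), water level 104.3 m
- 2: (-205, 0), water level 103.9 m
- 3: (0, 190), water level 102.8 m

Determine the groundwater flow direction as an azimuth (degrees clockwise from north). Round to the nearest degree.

346°

∂h/∂x = (103.9 − 104.3) / (-205 − 0) = +0.001951
∂h/∂y = (102.8 − 104.3) / (190 − 0) = -0.007895
Flow direction (−∇h) has components (-0.001951 E, +0.007895 N).
Azimuth = atan2(E, N) = atan2(-0.001951, +0.007895) = 346.1° ≈ 346°.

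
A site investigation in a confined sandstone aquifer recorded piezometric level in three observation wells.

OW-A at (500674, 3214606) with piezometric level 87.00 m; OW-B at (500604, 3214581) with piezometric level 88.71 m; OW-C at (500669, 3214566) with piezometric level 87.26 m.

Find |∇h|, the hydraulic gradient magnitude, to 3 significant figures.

Taking OW-A as reference: OW-B−OW-A = (-70, -25, +1.71); OW-C−OW-A = (-5, -40, +0.26).
Solve a·Δx + b·Δy = Δh: det = (-70)·(-40) − (-5)·(-25) = 2675.
∂h/∂x = [(+1.71)·(-40) − (+0.26)·(-25)] / 2675 = -0.02314
∂h/∂y = [(-70)·(+0.26) − (-5)·(+1.71)] / 2675 = -0.003607
|∇h| = √(-0.02314² + -0.003607²) = 0.02342

0.0234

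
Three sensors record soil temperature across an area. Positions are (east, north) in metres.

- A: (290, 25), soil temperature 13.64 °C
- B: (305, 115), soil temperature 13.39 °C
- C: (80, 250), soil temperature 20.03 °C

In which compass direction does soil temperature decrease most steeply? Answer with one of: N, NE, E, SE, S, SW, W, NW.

Taking A as reference: B−A = (15, 90, -0.25); C−A = (-210, 225, +6.39).
Determinant of the coordinate differences = 15·225 − (-210)·90 = 22275.
∂T/∂x = [(-0.25)·225 − (+6.39)·90] / 22275 = -0.02834
∂T/∂y = [15·(+6.39) − (-210)·(-0.25)] / 22275 = +0.001946
Steepest decrease is along −∇f = (+0.02834 E, -0.001946 N) → east.

E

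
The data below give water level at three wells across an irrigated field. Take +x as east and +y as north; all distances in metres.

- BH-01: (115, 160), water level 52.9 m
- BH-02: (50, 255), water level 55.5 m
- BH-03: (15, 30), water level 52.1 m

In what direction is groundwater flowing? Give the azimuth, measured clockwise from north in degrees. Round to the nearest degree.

Differences from BH-01: to BH-02 (Δx, Δy, Δh) = (-65, 95, +2.6); to BH-03 = (-100, -130, -0.8).
Solve a·Δx + b·Δy = Δh: det = (-65)·(-130) − (-100)·95 = 17950.
∂h/∂x = [(+2.6)·(-130) − (-0.8)·95] / 17950 = -0.01460
∂h/∂y = [(-65)·(-0.8) − (-100)·(+2.6)] / 17950 = +0.01738
Flow direction (−∇h) has components (+0.01460 E, -0.01738 N).
Azimuth = atan2(E, N) = atan2(+0.01460, -0.01738) = 140.0° ≈ 140°.

140°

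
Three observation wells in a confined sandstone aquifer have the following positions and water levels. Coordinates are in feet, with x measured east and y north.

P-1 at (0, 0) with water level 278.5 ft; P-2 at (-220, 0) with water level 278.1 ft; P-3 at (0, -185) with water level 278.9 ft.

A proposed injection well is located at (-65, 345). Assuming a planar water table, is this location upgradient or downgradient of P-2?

∂h/∂x = (278.1 − 278.5) / (-220 − 0) = +0.001818
∂h/∂y = (278.9 − 278.5) / (-185 − 0) = -0.002162
Head at (-65, 345) = 278.5 + (+0.001818)·(-65) + (-0.002162)·(345) = 277.64 ft.
That is lower than the 278.1 ft at P-2, so the point is downgradient.

downgradient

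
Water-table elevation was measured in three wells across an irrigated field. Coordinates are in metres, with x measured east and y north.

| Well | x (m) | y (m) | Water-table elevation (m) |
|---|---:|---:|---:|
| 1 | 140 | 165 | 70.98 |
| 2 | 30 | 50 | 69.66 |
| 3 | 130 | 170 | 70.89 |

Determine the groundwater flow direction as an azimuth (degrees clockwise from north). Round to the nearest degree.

With h = a·x + b·y + c and 1 as origin, the differences give:
  (-110)·a + (-115)·b = -1.32
  (-10)·a + 5·b = -0.09
Eliminate b (×5 and ×(-115), subtract): -1700·a = -16.950 → a = ∂h/∂x = +0.009971
Back-substitute: b = ∂h/∂y = +0.001941.
Flow direction (−∇h) has components (-0.009971 E, -0.001941 N).
Azimuth = atan2(E, N) = atan2(-0.009971, -0.001941) = 259.0° ≈ 259°.

259°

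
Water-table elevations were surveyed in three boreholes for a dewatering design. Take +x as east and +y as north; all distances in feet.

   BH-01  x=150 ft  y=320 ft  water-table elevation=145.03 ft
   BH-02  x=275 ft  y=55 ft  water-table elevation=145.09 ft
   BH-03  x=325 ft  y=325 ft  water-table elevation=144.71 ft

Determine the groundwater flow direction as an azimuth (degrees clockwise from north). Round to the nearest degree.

059°

Differences from BH-01: to BH-02 (Δx, Δy, Δh) = (125, -265, +0.06); to BH-03 = (175, 5, -0.32).
Determinant of the coordinate differences = 125·5 − 175·(-265) = 47000.
∂h/∂x = [(+0.06)·5 − (-0.32)·(-265)] / 47000 = -0.001798
∂h/∂y = [125·(-0.32) − 175·(+0.06)] / 47000 = -0.001074
Flow direction (−∇h) has components (+0.001798 E, +0.001074 N).
Azimuth = atan2(E, N) = atan2(+0.001798, +0.001074) = 59.1° ≈ 059°.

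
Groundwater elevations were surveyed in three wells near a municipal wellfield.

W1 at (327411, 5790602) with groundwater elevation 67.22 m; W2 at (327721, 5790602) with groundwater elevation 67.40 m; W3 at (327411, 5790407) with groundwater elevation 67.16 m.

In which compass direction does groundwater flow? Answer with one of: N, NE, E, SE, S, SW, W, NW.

∂h/∂x = (67.40 − 67.22) / (327721 − 327411) = +0.0005806
∂h/∂y = (67.16 − 67.22) / (5790407 − 5790602) = +0.0003077
Flow = −∇h = (-0.0005806 east, -0.0003077 north), which points southwest.

SW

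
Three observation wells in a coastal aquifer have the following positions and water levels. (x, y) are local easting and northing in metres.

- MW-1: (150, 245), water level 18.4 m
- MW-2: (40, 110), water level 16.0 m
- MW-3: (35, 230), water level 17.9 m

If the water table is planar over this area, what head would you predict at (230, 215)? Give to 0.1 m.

Differences from MW-1: to MW-2 (Δx, Δy, Δh) = (-110, -135, -2.4); to MW-3 = (-115, -15, -0.5).
Solve a·Δx + b·Δy = Δh: det = (-110)·(-15) − (-115)·(-135) = -13875.
∂h/∂x = [(-2.4)·(-15) − (-0.5)·(-135)] / -13875 = +0.002270
∂h/∂y = [(-110)·(-0.5) − (-115)·(-2.4)] / -13875 = +0.01593
h(230, 215) = 18.4 + (+0.002270)·(80) + (+0.01593)·(-30) = 18.4 +0.182 -0.478 = 18.104 m.

18.1 m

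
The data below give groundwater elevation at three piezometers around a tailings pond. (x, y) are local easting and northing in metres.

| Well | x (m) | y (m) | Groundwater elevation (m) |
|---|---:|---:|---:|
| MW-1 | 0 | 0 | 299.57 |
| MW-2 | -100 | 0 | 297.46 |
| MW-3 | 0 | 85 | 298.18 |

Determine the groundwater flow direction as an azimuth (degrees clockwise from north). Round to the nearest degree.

∂h/∂x = (297.46 − 299.57) / (-100 − 0) = +0.02110
∂h/∂y = (298.18 − 299.57) / (85 − 0) = -0.01635
Flow direction (−∇h) has components (-0.02110 E, +0.01635 N).
Azimuth = atan2(E, N) = atan2(-0.02110, +0.01635) = 307.8° ≈ 308°.

308°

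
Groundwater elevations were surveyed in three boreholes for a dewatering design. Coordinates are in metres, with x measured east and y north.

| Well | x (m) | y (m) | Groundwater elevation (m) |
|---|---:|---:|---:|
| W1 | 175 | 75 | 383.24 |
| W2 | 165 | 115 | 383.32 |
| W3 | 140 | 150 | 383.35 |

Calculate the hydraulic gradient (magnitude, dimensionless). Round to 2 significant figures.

0.0036

Three-point gradient (reference W1): Δ to W2 = (-10, 40, +0.08), Δ to W3 = (-35, 75, +0.11).
∂h/∂x = +0.002462, ∂h/∂y = +0.002615 (det = 650).
|∇h| = √(0.002462² + 0.002615²) = 0.003592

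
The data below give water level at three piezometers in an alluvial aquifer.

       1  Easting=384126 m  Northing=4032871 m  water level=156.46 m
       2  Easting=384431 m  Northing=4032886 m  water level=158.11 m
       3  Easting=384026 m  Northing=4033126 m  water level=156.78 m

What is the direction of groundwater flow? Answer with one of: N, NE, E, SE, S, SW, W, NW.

SW

With h = a·x + b·y + c and 1 as origin, the differences give:
  305·a + 15·b = +1.65
  (-100)·a + 255·b = +0.32
Eliminate b (×255 and ×15, subtract): 79275·a = 415.950 → a = ∂h/∂x = +0.005247
Back-substitute: b = ∂h/∂y = +0.003313.
Flow = −∇h = (-0.005247 east, -0.003313 north), which points southwest.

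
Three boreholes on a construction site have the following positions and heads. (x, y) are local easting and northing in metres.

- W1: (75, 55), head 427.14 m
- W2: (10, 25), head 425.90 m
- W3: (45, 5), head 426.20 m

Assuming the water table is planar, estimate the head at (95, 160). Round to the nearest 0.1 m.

428.5 m

With h = a·x + b·y + c and W1 as origin, the differences give:
  (-65)·a + (-30)·b = -1.24
  (-30)·a + (-50)·b = -0.94
Eliminate b (×(-50) and ×(-30), subtract): 2350·a = 33.800 → a = ∂h/∂x = +0.01438
Back-substitute: b = ∂h/∂y = +0.01017.
h(95, 160) = 427.14 + (+0.01438)·(20) + (+0.01017)·(105) = 427.14 +0.288 +1.068 = 428.496 m.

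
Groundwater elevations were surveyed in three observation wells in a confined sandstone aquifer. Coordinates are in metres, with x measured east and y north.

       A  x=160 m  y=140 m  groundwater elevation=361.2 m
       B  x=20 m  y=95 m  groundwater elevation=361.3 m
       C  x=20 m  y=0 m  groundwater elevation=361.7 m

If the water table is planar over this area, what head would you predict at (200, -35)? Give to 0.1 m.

Three-point gradient (reference A): Δ to B = (-140, -45, +0.1), Δ to C = (-140, -140, +0.5).
∂h/∂x = +0.0006391, ∂h/∂y = -0.004211 (det = 13300).
h(200, -35) = 361.2 + (+0.0006391)·(40) + (-0.004211)·(-175) = 361.2 +0.026 +0.737 = 361.962 m.

362.0 m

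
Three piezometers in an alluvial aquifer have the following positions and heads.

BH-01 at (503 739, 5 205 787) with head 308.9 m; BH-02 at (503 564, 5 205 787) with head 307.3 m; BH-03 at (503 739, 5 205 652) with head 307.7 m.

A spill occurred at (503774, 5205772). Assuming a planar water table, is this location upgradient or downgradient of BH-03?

∂h/∂x = (307.3 − 308.9) / (503564 − 503739) = +0.009143
∂h/∂y = (307.7 − 308.9) / (5205652 − 5205787) = +0.008889
Head at (503774, 5205772) = 308.9 + (+0.009143)·(35) + (+0.008889)·(-15) = 309.09 m.
That is higher than the 307.7 m at BH-03, so the point is upgradient.

upgradient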